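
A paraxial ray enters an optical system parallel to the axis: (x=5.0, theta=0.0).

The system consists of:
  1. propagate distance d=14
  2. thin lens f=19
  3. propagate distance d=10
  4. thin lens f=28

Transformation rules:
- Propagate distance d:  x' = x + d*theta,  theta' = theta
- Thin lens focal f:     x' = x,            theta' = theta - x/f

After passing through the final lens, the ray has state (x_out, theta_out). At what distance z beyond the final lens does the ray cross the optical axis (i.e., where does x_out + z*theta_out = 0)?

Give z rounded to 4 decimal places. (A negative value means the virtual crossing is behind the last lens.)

Answer: 6.8108

Derivation:
Initial: x=5.0000 theta=0.0000
After 1 (propagate distance d=14): x=5.0000 theta=0.0000
After 2 (thin lens f=19): x=5.0000 theta=-5/19 (≈-0.2632)
After 3 (propagate distance d=10): x=45/19 (≈2.3684) theta=-5/19 (≈-0.2632)
After 4 (thin lens f=28): x=45/19 (≈2.3684) theta=-185/532 (≈-0.3477)
z_focus = -x_out/theta_out = -(45/19)/(-185/532) = 252/37 ≈ 6.8108
Rounded to 4 decimal places: z = 6.8108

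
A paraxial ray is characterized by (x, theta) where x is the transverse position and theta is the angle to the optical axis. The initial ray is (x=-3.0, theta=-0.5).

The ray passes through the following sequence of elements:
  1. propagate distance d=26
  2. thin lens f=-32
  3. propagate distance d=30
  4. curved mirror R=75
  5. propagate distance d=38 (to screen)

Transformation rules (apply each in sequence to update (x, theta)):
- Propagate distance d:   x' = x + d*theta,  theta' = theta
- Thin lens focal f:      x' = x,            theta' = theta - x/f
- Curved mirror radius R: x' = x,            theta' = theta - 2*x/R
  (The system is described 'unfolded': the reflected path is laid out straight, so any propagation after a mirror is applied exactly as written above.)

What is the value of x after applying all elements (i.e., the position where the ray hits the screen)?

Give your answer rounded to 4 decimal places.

Answer: -37.3867

Derivation:
Initial: x=-3.0000 theta=-0.5000
After 1 (propagate distance d=26): x=-16.0000 theta=-0.5000
After 2 (thin lens f=-32): x=-16.0000 theta=-1.0000
After 3 (propagate distance d=30): x=-46.0000 theta=-1.0000
After 4 (curved mirror R=75): x=-46.0000 theta=17/75 (≈0.2267)
After 5 (propagate distance d=38 (to screen)): x=-2804/75 (≈-37.3867) theta=17/75 (≈0.2267)
Rounded to 4 decimal places: x = -37.3867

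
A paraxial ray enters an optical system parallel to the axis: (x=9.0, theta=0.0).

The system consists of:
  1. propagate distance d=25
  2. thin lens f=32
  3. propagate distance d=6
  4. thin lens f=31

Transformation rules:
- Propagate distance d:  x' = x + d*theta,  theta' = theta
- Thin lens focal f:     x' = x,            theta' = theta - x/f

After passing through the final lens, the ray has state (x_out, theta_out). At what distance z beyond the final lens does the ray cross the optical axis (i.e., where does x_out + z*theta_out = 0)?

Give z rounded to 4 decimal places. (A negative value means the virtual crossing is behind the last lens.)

Initial: x=9.0000 theta=0.0000
After 1 (propagate distance d=25): x=9.0000 theta=0.0000
After 2 (thin lens f=32): x=9.0000 theta=-9/32 (≈-0.2813)
After 3 (propagate distance d=6): x=7.3125 theta=-9/32 (≈-0.2813)
After 4 (thin lens f=31): x=7.3125 theta=-513/992 (≈-0.5171)
z_focus = -x_out/theta_out = -(7.3125)/(-513/992) = 806/57 ≈ 14.1404
Rounded to 4 decimal places: z = 14.1404

Answer: 14.1404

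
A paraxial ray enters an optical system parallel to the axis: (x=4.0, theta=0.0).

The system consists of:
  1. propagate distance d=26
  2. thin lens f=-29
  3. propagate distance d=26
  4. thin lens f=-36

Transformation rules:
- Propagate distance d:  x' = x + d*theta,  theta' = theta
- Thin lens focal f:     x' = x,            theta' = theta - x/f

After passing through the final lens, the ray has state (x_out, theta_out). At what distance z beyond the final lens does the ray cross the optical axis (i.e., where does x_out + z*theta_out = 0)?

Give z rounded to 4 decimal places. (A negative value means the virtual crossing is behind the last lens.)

Initial: x=4.0000 theta=0.0000
After 1 (propagate distance d=26): x=4.0000 theta=0.0000
After 2 (thin lens f=-29): x=4.0000 theta=4/29 (≈0.1379)
After 3 (propagate distance d=26): x=220/29 (≈7.5862) theta=4/29 (≈0.1379)
After 4 (thin lens f=-36): x=220/29 (≈7.5862) theta=91/261 (≈0.3487)
z_focus = -x_out/theta_out = -(220/29)/(91/261) = -1980/91 ≈ -21.7582
Rounded to 4 decimal places: z = -21.7582

Answer: -21.7582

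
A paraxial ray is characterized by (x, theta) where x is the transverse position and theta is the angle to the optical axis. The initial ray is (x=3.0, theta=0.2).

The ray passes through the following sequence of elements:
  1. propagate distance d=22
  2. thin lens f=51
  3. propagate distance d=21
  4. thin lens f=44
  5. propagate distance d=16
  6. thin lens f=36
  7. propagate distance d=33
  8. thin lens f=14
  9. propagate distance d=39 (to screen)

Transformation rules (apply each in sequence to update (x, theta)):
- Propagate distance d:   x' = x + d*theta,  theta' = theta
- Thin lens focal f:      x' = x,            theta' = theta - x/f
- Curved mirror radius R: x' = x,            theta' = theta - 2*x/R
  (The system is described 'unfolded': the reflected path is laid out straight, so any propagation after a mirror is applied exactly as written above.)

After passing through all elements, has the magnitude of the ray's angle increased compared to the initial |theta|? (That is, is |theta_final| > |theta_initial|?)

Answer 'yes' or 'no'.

Initial: x=3.0000 theta=0.2000
After 1 (propagate distance d=22): x=7.4000 theta=0.2000
After 2 (thin lens f=51): x=7.4000 theta=14/255 (≈0.0549)
After 3 (propagate distance d=21): x=727/85 (≈8.5529) theta=14/255 (≈0.0549)
After 4 (thin lens f=44): x=727/85 (≈8.5529) theta=-313/2244 (≈-0.1395)
After 5 (propagate distance d=16): x=1043/165 (≈6.3212) theta=-313/2244 (≈-0.1395)
After 6 (thin lens f=36): x=1043/165 (≈6.3212) theta=-7954/25245 (≈-0.3151)
After 7 (propagate distance d=33): x=-34301/8415 (≈-4.0762) theta=-7954/25245 (≈-0.3151)
After 8 (thin lens f=14): x=-34301/8415 (≈-4.0762) theta=-8453/353430 (≈-0.0239)
After 9 (propagate distance d=39 (to screen)): x=-65567/13090 (≈-5.0089) theta=-8453/353430 (≈-0.0239)
|theta_initial|=0.2000 |theta_final|=8453/353430 (≈0.0239) -> not increased

Answer: no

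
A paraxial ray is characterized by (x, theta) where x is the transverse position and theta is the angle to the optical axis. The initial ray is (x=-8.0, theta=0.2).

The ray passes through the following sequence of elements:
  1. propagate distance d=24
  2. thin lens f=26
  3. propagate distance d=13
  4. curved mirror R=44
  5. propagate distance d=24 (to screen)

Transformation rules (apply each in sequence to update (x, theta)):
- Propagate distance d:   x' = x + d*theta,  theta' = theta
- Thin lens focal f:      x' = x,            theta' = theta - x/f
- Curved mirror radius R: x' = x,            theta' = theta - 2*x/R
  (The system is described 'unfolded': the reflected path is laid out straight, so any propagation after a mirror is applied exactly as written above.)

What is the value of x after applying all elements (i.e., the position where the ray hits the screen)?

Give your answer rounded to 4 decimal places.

Answer: 7.6629

Derivation:
Initial: x=-8.0000 theta=0.2000
After 1 (propagate distance d=24): x=-3.2000 theta=0.2000
After 2 (thin lens f=26): x=-3.2000 theta=21/65 (≈0.3231)
After 3 (propagate distance d=13): x=1.0000 theta=21/65 (≈0.3231)
After 4 (curved mirror R=44): x=1.0000 theta=397/1430 (≈0.2776)
After 5 (propagate distance d=24 (to screen)): x=5479/715 (≈7.6629) theta=397/1430 (≈0.2776)
Rounded to 4 decimal places: x = 7.6629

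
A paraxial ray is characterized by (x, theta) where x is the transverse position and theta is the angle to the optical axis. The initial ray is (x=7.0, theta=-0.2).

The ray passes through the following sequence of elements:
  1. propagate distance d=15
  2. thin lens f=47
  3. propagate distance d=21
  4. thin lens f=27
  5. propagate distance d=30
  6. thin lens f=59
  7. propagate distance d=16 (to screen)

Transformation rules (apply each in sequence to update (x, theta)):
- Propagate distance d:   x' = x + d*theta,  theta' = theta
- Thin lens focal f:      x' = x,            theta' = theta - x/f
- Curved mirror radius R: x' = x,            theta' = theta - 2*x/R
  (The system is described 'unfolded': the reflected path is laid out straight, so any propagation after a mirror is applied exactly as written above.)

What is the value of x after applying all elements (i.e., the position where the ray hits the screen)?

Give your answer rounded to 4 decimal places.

Initial: x=7.0000 theta=-0.2000
After 1 (propagate distance d=15): x=4.0000 theta=-0.2000
After 2 (thin lens f=47): x=4.0000 theta=-67/235 (≈-0.2851)
After 3 (propagate distance d=21): x=-467/235 (≈-1.9872) theta=-67/235 (≈-0.2851)
After 4 (thin lens f=27): x=-467/235 (≈-1.9872) theta=-1342/6345 (≈-0.2115)
After 5 (propagate distance d=30): x=-17623/2115 (≈-8.3324) theta=-1342/6345 (≈-0.2115)
After 6 (thin lens f=59): x=-17623/2115 (≈-8.3324) theta=-26309/374355 (≈-0.0703)
After 7 (propagate distance d=16 (to screen)): x=-708043/74871 (≈-9.4568) theta=-26309/374355 (≈-0.0703)
Rounded to 4 decimal places: x = -9.4568

Answer: -9.4568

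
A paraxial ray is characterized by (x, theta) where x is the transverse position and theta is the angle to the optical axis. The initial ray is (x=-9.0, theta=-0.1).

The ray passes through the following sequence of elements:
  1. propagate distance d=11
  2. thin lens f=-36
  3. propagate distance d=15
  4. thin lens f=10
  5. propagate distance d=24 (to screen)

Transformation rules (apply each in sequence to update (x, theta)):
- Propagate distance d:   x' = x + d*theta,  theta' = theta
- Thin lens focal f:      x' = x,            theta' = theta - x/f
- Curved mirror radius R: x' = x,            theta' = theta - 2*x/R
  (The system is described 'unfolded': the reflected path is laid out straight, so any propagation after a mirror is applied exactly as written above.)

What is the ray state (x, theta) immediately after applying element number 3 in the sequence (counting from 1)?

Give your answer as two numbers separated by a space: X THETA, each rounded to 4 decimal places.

Initial: x=-9.0000 theta=-0.1000
After 1 (propagate distance d=11): x=-10.1000 theta=-0.1000
After 2 (thin lens f=-36): x=-10.1000 theta=-137/360 (≈-0.3806)
After 3 (propagate distance d=15): x=-1897/120 (≈-15.8083) theta=-137/360 (≈-0.3806)
Rounded to 4 decimal places: x = -15.8083, theta = -0.3806

Answer: -15.8083 -0.3806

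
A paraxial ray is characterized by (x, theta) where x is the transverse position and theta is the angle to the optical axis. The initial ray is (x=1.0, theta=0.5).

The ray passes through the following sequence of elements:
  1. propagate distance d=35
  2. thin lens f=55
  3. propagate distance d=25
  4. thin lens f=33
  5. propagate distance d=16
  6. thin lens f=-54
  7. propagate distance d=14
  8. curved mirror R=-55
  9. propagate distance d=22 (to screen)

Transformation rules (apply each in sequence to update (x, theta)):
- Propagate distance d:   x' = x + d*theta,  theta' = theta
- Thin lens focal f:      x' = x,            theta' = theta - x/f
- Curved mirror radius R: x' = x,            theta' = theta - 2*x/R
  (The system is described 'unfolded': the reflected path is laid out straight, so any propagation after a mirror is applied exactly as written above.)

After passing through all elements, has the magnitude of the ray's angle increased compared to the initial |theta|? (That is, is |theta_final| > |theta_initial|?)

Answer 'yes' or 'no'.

Answer: no

Derivation:
Initial: x=1.0000 theta=0.5000
After 1 (propagate distance d=35): x=18.5000 theta=0.5000
After 2 (thin lens f=55): x=18.5000 theta=9/55 (≈0.1636)
After 3 (propagate distance d=25): x=497/22 (≈22.5909) theta=9/55 (≈0.1636)
After 4 (thin lens f=33): x=497/22 (≈22.5909) theta=-1891/3630 (≈-0.5209)
After 5 (propagate distance d=16): x=51749/3630 (≈14.2559) theta=-1891/3630 (≈-0.5209)
After 6 (thin lens f=-54): x=51749/3630 (≈14.2559) theta=-10073/39204 (≈-0.2569)
After 7 (propagate distance d=14): x=522334/49005 (≈10.6588) theta=-10073/39204 (≈-0.2569)
After 8 (curved mirror R=-55): x=522334/49005 (≈10.6588) theta=1408597/10781100 (≈0.1307)
After 9 (propagate distance d=22 (to screen)): x=6631937/490050 (≈13.5332) theta=1408597/10781100 (≈0.1307)
|theta_initial|=0.5000 |theta_final|=1408597/10781100 (≈0.1307) -> not increased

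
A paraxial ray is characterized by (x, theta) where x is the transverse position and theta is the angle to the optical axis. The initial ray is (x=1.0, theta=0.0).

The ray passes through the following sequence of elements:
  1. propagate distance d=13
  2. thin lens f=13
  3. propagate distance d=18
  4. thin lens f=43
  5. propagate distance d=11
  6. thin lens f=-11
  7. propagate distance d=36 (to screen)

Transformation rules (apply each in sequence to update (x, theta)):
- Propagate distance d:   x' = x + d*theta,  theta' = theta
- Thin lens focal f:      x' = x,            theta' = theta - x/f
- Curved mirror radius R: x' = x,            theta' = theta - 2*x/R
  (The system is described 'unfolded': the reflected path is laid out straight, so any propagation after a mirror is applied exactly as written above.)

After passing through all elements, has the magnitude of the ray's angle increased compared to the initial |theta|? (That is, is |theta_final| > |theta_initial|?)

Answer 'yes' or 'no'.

Answer: yes

Derivation:
Initial: x=1.0000 theta=0.0000
After 1 (propagate distance d=13): x=1.0000 theta=0.0000
After 2 (thin lens f=13): x=1.0000 theta=-1/13 (≈-0.0769)
After 3 (propagate distance d=18): x=-5/13 (≈-0.3846) theta=-1/13 (≈-0.0769)
After 4 (thin lens f=43): x=-5/13 (≈-0.3846) theta=-38/559 (≈-0.0680)
After 5 (propagate distance d=11): x=-633/559 (≈-1.1324) theta=-38/559 (≈-0.0680)
After 6 (thin lens f=-11): x=-633/559 (≈-1.1324) theta=-1051/6149 (≈-0.1709)
After 7 (propagate distance d=36 (to screen)): x=-44799/6149 (≈-7.2856) theta=-1051/6149 (≈-0.1709)
|theta_initial|=0.0000 |theta_final|=1051/6149 (≈0.1709) -> increased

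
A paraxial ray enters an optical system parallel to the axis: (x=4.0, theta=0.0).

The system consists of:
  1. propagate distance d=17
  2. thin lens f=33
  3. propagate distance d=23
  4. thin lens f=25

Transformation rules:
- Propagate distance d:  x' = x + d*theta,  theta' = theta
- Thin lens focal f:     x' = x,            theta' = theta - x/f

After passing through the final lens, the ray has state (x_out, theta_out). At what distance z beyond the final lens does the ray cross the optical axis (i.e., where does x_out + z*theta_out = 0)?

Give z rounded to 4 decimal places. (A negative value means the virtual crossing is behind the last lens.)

Answer: 7.1429

Derivation:
Initial: x=4.0000 theta=0.0000
After 1 (propagate distance d=17): x=4.0000 theta=0.0000
After 2 (thin lens f=33): x=4.0000 theta=-4/33 (≈-0.1212)
After 3 (propagate distance d=23): x=40/33 (≈1.2121) theta=-4/33 (≈-0.1212)
After 4 (thin lens f=25): x=40/33 (≈1.2121) theta=-28/165 (≈-0.1697)
z_focus = -x_out/theta_out = -(40/33)/(-28/165) = 50/7 ≈ 7.1429
Rounded to 4 decimal places: z = 7.1429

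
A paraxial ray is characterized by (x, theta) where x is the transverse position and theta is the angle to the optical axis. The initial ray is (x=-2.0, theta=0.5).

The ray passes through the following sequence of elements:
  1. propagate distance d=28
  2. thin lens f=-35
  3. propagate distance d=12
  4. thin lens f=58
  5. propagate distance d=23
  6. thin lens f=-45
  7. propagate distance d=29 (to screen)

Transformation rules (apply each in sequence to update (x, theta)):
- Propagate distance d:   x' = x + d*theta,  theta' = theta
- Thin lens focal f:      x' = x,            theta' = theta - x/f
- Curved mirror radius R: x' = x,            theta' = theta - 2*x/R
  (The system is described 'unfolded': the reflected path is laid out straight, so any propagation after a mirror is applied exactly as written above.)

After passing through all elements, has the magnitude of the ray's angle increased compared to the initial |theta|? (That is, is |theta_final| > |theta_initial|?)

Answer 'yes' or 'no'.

Initial: x=-2.0000 theta=0.5000
After 1 (propagate distance d=28): x=12.0000 theta=0.5000
After 2 (thin lens f=-35): x=12.0000 theta=59/70 (≈0.8429)
After 3 (propagate distance d=12): x=774/35 (≈22.1143) theta=59/70 (≈0.8429)
After 4 (thin lens f=58): x=774/35 (≈22.1143) theta=937/2030 (≈0.4616)
After 5 (propagate distance d=23): x=66443/2030 (≈32.7305) theta=937/2030 (≈0.4616)
After 6 (thin lens f=-45): x=66443/2030 (≈32.7305) theta=54304/45675 (≈1.1889)
After 7 (propagate distance d=29 (to screen)): x=877081/13050 (≈67.2093) theta=54304/45675 (≈1.1889)
|theta_initial|=0.5000 |theta_final|=54304/45675 (≈1.1889) -> increased

Answer: yes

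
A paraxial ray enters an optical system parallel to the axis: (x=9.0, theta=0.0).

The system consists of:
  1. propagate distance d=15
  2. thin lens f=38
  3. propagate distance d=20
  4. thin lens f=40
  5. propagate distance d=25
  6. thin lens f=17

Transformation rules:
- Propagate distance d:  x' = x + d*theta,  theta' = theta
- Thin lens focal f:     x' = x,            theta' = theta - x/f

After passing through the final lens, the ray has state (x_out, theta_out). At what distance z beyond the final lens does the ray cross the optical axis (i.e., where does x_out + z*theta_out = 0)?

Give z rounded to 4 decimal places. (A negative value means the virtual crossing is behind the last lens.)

Initial: x=9.0000 theta=0.0000
After 1 (propagate distance d=15): x=9.0000 theta=0.0000
After 2 (thin lens f=38): x=9.0000 theta=-9/38 (≈-0.2368)
After 3 (propagate distance d=20): x=81/19 (≈4.2632) theta=-9/38 (≈-0.2368)
After 4 (thin lens f=40): x=81/19 (≈4.2632) theta=-261/760 (≈-0.3434)
After 5 (propagate distance d=25): x=-657/152 (≈-4.3224) theta=-261/760 (≈-0.3434)
After 6 (thin lens f=17): x=-657/152 (≈-4.3224) theta=-144/1615 (≈-0.0892)
z_focus = -x_out/theta_out = -(-657/152)/(-144/1615) = -6205/128 ≈ -48.4766
Rounded to 4 decimal places: z = -48.4766

Answer: -48.4766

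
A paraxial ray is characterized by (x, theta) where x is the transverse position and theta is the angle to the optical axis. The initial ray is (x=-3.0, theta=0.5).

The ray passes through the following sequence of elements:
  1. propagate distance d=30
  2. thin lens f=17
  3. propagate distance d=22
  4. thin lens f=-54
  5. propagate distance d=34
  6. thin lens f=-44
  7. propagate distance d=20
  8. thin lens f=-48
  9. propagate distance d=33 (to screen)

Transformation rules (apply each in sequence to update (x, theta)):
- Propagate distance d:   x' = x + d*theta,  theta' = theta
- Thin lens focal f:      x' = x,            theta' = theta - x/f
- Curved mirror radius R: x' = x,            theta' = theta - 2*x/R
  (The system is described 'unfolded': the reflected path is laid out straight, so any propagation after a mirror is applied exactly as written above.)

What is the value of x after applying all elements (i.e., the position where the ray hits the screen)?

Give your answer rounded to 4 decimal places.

Initial: x=-3.0000 theta=0.5000
After 1 (propagate distance d=30): x=12.0000 theta=0.5000
After 2 (thin lens f=17): x=12.0000 theta=-7/34 (≈-0.2059)
After 3 (propagate distance d=22): x=127/17 (≈7.4706) theta=-7/34 (≈-0.2059)
After 4 (thin lens f=-54): x=127/17 (≈7.4706) theta=-31/459 (≈-0.0675)
After 5 (propagate distance d=34): x=2375/459 (≈5.1743) theta=-31/459 (≈-0.0675)
After 6 (thin lens f=-44): x=2375/459 (≈5.1743) theta=337/6732 (≈0.0501)
After 7 (propagate distance d=20): x=31180/5049 (≈6.1755) theta=337/6732 (≈0.0501)
After 8 (thin lens f=-48): x=31180/5049 (≈6.1755) theta=2707/15147 (≈0.1787)
After 9 (propagate distance d=33 (to screen)): x=6773/561 (≈12.0731) theta=2707/15147 (≈0.1787)
Rounded to 4 decimal places: x = 12.0731

Answer: 12.0731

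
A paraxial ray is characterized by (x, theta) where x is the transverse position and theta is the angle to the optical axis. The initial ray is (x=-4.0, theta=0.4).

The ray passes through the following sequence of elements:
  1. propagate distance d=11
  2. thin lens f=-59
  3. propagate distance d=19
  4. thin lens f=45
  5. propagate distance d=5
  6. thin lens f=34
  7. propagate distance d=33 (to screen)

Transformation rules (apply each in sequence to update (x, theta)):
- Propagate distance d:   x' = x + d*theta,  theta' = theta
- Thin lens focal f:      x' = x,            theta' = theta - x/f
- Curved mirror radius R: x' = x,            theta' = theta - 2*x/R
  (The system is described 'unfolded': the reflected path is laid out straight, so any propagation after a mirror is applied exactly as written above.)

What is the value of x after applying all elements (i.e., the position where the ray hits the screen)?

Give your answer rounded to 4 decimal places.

Initial: x=-4.0000 theta=0.4000
After 1 (propagate distance d=11): x=0.4000 theta=0.4000
After 2 (thin lens f=-59): x=0.4000 theta=24/59 (≈0.4068)
After 3 (propagate distance d=19): x=2398/295 (≈8.1288) theta=24/59 (≈0.4068)
After 4 (thin lens f=45): x=2398/295 (≈8.1288) theta=3002/13275 (≈0.2261)
After 5 (propagate distance d=5): x=24584/2655 (≈9.2595) theta=3002/13275 (≈0.2261)
After 6 (thin lens f=34): x=24584/2655 (≈9.2595) theta=-10426/225675 (≈-0.0462)
After 7 (propagate distance d=33 (to screen)): x=1745582/225675 (≈7.7349) theta=-10426/225675 (≈-0.0462)
Rounded to 4 decimal places: x = 7.7349

Answer: 7.7349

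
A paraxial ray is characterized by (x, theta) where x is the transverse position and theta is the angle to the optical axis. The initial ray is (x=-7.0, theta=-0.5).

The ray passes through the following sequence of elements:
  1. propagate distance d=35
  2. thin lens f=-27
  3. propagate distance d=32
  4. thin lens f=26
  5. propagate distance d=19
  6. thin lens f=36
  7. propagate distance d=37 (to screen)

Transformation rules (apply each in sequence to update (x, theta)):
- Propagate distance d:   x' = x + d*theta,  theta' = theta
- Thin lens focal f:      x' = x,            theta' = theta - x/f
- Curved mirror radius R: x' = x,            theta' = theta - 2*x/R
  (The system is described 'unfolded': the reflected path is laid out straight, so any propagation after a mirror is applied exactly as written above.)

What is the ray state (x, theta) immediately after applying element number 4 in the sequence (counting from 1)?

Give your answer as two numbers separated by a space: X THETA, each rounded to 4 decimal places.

Initial: x=-7.0000 theta=-0.5000
After 1 (propagate distance d=35): x=-24.5000 theta=-0.5000
After 2 (thin lens f=-27): x=-24.5000 theta=-38/27 (≈-1.4074)
After 3 (propagate distance d=32): x=-3755/54 (≈-69.5370) theta=-38/27 (≈-1.4074)
After 4 (thin lens f=26): x=-3755/54 (≈-69.5370) theta=593/468 (≈1.2671)
Rounded to 4 decimal places: x = -69.5370, theta = 1.2671

Answer: -69.5370 1.2671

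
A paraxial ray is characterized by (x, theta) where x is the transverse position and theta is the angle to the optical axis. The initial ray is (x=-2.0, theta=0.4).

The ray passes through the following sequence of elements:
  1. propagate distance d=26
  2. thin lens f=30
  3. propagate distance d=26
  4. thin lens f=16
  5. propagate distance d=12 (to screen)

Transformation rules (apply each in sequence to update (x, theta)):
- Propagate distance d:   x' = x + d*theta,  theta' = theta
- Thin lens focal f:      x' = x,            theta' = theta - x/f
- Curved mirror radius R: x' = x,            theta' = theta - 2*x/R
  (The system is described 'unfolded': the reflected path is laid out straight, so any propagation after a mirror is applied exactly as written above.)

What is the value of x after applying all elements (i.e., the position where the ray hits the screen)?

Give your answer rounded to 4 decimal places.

Initial: x=-2.0000 theta=0.4000
After 1 (propagate distance d=26): x=8.4000 theta=0.4000
After 2 (thin lens f=30): x=8.4000 theta=0.1200
After 3 (propagate distance d=26): x=11.5200 theta=0.1200
After 4 (thin lens f=16): x=11.5200 theta=-0.6000
After 5 (propagate distance d=12 (to screen)): x=4.3200 theta=-0.6000
Rounded to 4 decimal places: x = 4.3200

Answer: 4.3200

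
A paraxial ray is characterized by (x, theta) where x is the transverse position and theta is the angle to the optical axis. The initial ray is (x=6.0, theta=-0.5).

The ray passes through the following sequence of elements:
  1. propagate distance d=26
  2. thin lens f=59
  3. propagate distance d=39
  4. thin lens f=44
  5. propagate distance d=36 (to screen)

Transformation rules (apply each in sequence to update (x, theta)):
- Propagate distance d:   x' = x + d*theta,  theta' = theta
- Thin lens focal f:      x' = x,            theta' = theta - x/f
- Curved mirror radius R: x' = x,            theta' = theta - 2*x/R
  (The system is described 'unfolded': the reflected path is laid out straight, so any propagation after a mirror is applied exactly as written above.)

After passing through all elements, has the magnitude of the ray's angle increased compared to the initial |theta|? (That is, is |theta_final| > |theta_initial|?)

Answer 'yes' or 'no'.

Answer: no

Derivation:
Initial: x=6.0000 theta=-0.5000
After 1 (propagate distance d=26): x=-7.0000 theta=-0.5000
After 2 (thin lens f=59): x=-7.0000 theta=-45/118 (≈-0.3814)
After 3 (propagate distance d=39): x=-2581/118 (≈-21.8729) theta=-45/118 (≈-0.3814)
After 4 (thin lens f=44): x=-2581/118 (≈-21.8729) theta=601/5192 (≈0.1158)
After 5 (propagate distance d=36 (to screen)): x=-11491/649 (≈-17.7057) theta=601/5192 (≈0.1158)
|theta_initial|=0.5000 |theta_final|=601/5192 (≈0.1158) -> not increased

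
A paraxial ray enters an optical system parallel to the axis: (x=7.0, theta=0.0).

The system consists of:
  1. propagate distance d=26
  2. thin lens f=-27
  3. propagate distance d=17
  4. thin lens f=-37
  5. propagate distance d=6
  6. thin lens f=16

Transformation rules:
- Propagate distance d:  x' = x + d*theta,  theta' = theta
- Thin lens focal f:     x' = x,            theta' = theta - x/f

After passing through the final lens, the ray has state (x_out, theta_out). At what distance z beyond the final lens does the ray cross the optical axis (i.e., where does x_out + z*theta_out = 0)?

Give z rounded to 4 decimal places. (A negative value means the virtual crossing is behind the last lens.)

Answer: 41.3496

Derivation:
Initial: x=7.0000 theta=0.0000
After 1 (propagate distance d=26): x=7.0000 theta=0.0000
After 2 (thin lens f=-27): x=7.0000 theta=7/27 (≈0.2593)
After 3 (propagate distance d=17): x=308/27 (≈11.4074) theta=7/27 (≈0.2593)
After 4 (thin lens f=-37): x=308/27 (≈11.4074) theta=21/37 (≈0.5676)
After 5 (propagate distance d=6): x=14798/999 (≈14.8128) theta=21/37 (≈0.5676)
After 6 (thin lens f=16): x=14798/999 (≈14.8128) theta=-2863/7992 (≈-0.3582)
z_focus = -x_out/theta_out = -(14798/999)/(-2863/7992) = 16912/409 ≈ 41.3496
Rounded to 4 decimal places: z = 41.3496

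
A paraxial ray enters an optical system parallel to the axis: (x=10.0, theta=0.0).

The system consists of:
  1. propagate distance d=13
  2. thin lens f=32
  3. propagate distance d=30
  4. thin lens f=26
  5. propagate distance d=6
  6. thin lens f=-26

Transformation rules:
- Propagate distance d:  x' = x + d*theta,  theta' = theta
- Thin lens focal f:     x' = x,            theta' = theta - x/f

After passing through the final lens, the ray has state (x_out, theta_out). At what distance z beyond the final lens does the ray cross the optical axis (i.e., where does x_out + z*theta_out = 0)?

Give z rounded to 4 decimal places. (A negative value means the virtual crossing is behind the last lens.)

Initial: x=10.0000 theta=0.0000
After 1 (propagate distance d=13): x=10.0000 theta=0.0000
After 2 (thin lens f=32): x=10.0000 theta=-0.3125
After 3 (propagate distance d=30): x=0.6250 theta=-0.3125
After 4 (thin lens f=26): x=0.6250 theta=-35/104 (≈-0.3365)
After 5 (propagate distance d=6): x=-145/104 (≈-1.3942) theta=-35/104 (≈-0.3365)
After 6 (thin lens f=-26): x=-145/104 (≈-1.3942) theta=-1055/2704 (≈-0.3902)
z_focus = -x_out/theta_out = -(-145/104)/(-1055/2704) = -754/211 ≈ -3.5735
Rounded to 4 decimal places: z = -3.5735

Answer: -3.5735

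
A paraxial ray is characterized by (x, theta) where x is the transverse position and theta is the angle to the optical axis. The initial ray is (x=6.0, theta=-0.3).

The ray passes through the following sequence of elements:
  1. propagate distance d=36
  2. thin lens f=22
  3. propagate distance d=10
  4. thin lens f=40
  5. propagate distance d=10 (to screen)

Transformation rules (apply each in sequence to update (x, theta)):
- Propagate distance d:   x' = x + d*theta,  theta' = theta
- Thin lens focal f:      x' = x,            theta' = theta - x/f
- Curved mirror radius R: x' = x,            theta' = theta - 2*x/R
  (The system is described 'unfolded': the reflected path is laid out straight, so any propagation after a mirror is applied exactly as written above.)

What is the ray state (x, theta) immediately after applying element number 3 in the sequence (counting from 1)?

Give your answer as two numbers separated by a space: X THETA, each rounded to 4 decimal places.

Initial: x=6.0000 theta=-0.3000
After 1 (propagate distance d=36): x=-4.8000 theta=-0.3000
After 2 (thin lens f=22): x=-4.8000 theta=-9/110 (≈-0.0818)
After 3 (propagate distance d=10): x=-309/55 (≈-5.6182) theta=-9/110 (≈-0.0818)
Rounded to 4 decimal places: x = -5.6182, theta = -0.0818

Answer: -5.6182 -0.0818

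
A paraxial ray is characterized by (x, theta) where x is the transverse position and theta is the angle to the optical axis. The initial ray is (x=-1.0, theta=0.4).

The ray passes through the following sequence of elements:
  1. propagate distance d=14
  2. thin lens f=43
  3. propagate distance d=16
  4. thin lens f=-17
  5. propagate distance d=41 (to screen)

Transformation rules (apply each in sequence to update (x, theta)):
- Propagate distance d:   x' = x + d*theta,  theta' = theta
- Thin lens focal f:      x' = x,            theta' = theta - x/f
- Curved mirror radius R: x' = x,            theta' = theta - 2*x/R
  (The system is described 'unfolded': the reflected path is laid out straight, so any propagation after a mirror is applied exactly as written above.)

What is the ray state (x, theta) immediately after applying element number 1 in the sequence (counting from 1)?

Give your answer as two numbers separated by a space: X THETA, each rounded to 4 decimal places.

Initial: x=-1.0000 theta=0.4000
After 1 (propagate distance d=14): x=4.6000 theta=0.4000
Rounded to 4 decimal places: x = 4.6000, theta = 0.4000

Answer: 4.6000 0.4000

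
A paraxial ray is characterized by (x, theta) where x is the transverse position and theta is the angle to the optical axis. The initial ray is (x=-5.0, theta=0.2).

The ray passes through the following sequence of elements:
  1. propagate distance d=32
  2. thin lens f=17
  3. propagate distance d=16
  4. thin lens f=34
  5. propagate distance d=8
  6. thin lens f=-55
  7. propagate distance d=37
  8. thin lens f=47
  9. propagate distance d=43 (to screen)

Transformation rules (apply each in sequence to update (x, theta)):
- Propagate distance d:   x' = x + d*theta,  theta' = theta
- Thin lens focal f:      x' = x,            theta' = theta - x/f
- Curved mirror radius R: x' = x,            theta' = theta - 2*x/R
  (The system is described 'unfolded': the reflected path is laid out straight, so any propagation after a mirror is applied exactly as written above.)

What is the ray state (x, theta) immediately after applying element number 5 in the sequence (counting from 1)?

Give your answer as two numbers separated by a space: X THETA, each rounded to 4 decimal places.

Initial: x=-5.0000 theta=0.2000
After 1 (propagate distance d=32): x=1.4000 theta=0.2000
After 2 (thin lens f=17): x=1.4000 theta=2/17 (≈0.1176)
After 3 (propagate distance d=16): x=279/85 (≈3.2824) theta=2/17 (≈0.1176)
After 4 (thin lens f=34): x=279/85 (≈3.2824) theta=61/2890 (≈0.0211)
After 5 (propagate distance d=8): x=4987/1445 (≈3.4512) theta=61/2890 (≈0.0211)
Rounded to 4 decimal places: x = 3.4512, theta = 0.0211

Answer: 3.4512 0.0211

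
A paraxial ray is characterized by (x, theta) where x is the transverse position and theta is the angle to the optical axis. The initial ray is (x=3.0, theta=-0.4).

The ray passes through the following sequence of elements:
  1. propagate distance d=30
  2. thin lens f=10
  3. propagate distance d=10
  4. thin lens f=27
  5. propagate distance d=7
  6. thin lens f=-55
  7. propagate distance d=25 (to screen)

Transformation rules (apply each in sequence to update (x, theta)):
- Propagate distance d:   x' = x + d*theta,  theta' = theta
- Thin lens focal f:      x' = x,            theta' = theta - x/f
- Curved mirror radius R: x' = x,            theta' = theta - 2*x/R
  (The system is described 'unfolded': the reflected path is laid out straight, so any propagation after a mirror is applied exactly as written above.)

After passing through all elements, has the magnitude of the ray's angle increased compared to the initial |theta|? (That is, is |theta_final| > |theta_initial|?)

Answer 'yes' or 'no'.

Initial: x=3.0000 theta=-0.4000
After 1 (propagate distance d=30): x=-9.0000 theta=-0.4000
After 2 (thin lens f=10): x=-9.0000 theta=0.5000
After 3 (propagate distance d=10): x=-4.0000 theta=0.5000
After 4 (thin lens f=27): x=-4.0000 theta=35/54 (≈0.6481)
After 5 (propagate distance d=7): x=29/54 (≈0.5370) theta=35/54 (≈0.6481)
After 6 (thin lens f=-55): x=29/54 (≈0.5370) theta=977/1485 (≈0.6579)
After 7 (propagate distance d=25 (to screen)): x=1121/66 (≈16.9848) theta=977/1485 (≈0.6579)
|theta_initial|=0.4000 |theta_final|=977/1485 (≈0.6579) -> increased

Answer: yes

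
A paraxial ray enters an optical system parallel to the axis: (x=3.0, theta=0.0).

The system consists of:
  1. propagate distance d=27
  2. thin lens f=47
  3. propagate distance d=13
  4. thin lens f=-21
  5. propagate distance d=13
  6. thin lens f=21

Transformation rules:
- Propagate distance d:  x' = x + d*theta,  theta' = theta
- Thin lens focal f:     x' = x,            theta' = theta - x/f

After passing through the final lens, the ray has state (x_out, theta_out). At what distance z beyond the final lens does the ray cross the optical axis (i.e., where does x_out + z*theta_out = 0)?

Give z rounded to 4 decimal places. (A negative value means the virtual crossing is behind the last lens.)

Initial: x=3.0000 theta=0.0000
After 1 (propagate distance d=27): x=3.0000 theta=0.0000
After 2 (thin lens f=47): x=3.0000 theta=-3/47 (≈-0.0638)
After 3 (propagate distance d=13): x=102/47 (≈2.1702) theta=-3/47 (≈-0.0638)
After 4 (thin lens f=-21): x=102/47 (≈2.1702) theta=13/329 (≈0.0395)
After 5 (propagate distance d=13): x=883/329 (≈2.6839) theta=13/329 (≈0.0395)
After 6 (thin lens f=21): x=883/329 (≈2.6839) theta=-610/6909 (≈-0.0883)
z_focus = -x_out/theta_out = -(883/329)/(-610/6909) = 18543/610 ≈ 30.3984
Rounded to 4 decimal places: z = 30.3984

Answer: 30.3984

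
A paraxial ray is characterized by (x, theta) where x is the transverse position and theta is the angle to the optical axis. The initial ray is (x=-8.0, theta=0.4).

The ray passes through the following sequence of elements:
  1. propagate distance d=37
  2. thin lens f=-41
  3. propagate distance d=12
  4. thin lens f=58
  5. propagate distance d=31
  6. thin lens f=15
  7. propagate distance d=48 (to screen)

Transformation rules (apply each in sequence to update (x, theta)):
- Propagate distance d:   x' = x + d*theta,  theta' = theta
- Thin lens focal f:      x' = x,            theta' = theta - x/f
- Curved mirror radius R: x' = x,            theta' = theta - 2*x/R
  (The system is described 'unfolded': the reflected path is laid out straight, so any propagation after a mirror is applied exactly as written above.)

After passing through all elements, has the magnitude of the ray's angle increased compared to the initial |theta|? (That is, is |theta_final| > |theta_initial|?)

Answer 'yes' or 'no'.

Initial: x=-8.0000 theta=0.4000
After 1 (propagate distance d=37): x=6.8000 theta=0.4000
After 2 (thin lens f=-41): x=6.8000 theta=116/205 (≈0.5659)
After 3 (propagate distance d=12): x=2786/205 (≈13.5902) theta=116/205 (≈0.5659)
After 4 (thin lens f=58): x=2786/205 (≈13.5902) theta=1971/5945 (≈0.3315)
After 5 (propagate distance d=31): x=28379/1189 (≈23.8680) theta=1971/5945 (≈0.3315)
After 6 (thin lens f=15): x=28379/1189 (≈23.8680) theta=-22466/17835 (≈-1.2597)
After 7 (propagate distance d=48 (to screen)): x=-217561/5945 (≈-36.5956) theta=-22466/17835 (≈-1.2597)
|theta_initial|=0.4000 |theta_final|=22466/17835 (≈1.2597) -> increased

Answer: yes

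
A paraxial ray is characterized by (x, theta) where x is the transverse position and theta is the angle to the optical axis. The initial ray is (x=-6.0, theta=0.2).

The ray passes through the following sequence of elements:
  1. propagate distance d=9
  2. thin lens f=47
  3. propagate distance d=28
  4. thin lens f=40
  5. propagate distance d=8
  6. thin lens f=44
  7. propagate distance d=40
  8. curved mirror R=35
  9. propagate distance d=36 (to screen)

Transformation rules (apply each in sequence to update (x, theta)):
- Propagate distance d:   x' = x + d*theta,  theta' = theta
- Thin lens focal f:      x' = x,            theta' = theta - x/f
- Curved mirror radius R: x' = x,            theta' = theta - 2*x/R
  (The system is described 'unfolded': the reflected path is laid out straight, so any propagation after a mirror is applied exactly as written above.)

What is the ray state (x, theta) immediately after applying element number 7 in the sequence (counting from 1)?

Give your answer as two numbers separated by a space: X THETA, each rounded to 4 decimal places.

Answer: 8.1666 0.0682

Derivation:
Initial: x=-6.0000 theta=0.2000
After 1 (propagate distance d=9): x=-4.2000 theta=0.2000
After 2 (thin lens f=47): x=-4.2000 theta=68/235 (≈0.2894)
After 3 (propagate distance d=28): x=917/235 (≈3.9021) theta=68/235 (≈0.2894)
After 4 (thin lens f=40): x=917/235 (≈3.9021) theta=1803/9400 (≈0.1918)
After 5 (propagate distance d=8): x=6388/1175 (≈5.4366) theta=1803/9400 (≈0.1918)
After 6 (thin lens f=44): x=6388/1175 (≈5.4366) theta=7057/103400 (≈0.0682)
After 7 (propagate distance d=40): x=105553/12925 (≈8.1666) theta=7057/103400 (≈0.0682)
Rounded to 4 decimal places: x = 8.1666, theta = 0.0682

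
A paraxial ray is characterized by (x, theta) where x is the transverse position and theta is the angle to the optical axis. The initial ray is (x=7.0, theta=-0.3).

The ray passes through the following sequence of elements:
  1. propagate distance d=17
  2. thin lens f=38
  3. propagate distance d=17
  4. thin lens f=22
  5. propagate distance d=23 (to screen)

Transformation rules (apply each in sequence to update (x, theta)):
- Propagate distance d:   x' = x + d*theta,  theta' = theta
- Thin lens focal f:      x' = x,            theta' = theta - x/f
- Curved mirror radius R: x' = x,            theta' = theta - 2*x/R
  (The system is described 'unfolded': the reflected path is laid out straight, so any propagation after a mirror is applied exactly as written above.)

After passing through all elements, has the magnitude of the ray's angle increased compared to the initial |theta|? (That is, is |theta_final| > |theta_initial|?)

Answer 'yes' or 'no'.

Answer: no

Derivation:
Initial: x=7.0000 theta=-0.3000
After 1 (propagate distance d=17): x=1.9000 theta=-0.3000
After 2 (thin lens f=38): x=1.9000 theta=-0.3500
After 3 (propagate distance d=17): x=-4.0500 theta=-0.3500
After 4 (thin lens f=22): x=-4.0500 theta=-73/440 (≈-0.1659)
After 5 (propagate distance d=23 (to screen)): x=-3461/440 (≈-7.8659) theta=-73/440 (≈-0.1659)
|theta_initial|=0.3000 |theta_final|=73/440 (≈0.1659) -> not increased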